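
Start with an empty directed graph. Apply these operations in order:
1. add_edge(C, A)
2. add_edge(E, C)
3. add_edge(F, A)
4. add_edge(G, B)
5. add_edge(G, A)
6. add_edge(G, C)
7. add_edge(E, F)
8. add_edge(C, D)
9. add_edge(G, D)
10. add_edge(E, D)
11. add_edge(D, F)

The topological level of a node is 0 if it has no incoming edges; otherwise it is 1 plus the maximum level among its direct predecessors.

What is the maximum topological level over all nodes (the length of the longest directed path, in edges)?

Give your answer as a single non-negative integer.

Answer: 4

Derivation:
Op 1: add_edge(C, A). Edges now: 1
Op 2: add_edge(E, C). Edges now: 2
Op 3: add_edge(F, A). Edges now: 3
Op 4: add_edge(G, B). Edges now: 4
Op 5: add_edge(G, A). Edges now: 5
Op 6: add_edge(G, C). Edges now: 6
Op 7: add_edge(E, F). Edges now: 7
Op 8: add_edge(C, D). Edges now: 8
Op 9: add_edge(G, D). Edges now: 9
Op 10: add_edge(E, D). Edges now: 10
Op 11: add_edge(D, F). Edges now: 11
Compute levels (Kahn BFS):
  sources (in-degree 0): E, G
  process E: level=0
    E->C: in-degree(C)=1, level(C)>=1
    E->D: in-degree(D)=2, level(D)>=1
    E->F: in-degree(F)=1, level(F)>=1
  process G: level=0
    G->A: in-degree(A)=2, level(A)>=1
    G->B: in-degree(B)=0, level(B)=1, enqueue
    G->C: in-degree(C)=0, level(C)=1, enqueue
    G->D: in-degree(D)=1, level(D)>=1
  process B: level=1
  process C: level=1
    C->A: in-degree(A)=1, level(A)>=2
    C->D: in-degree(D)=0, level(D)=2, enqueue
  process D: level=2
    D->F: in-degree(F)=0, level(F)=3, enqueue
  process F: level=3
    F->A: in-degree(A)=0, level(A)=4, enqueue
  process A: level=4
All levels: A:4, B:1, C:1, D:2, E:0, F:3, G:0
max level = 4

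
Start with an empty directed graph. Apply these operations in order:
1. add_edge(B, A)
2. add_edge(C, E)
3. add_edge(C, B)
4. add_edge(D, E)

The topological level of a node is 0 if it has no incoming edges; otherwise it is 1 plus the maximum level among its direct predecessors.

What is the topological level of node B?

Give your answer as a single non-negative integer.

Answer: 1

Derivation:
Op 1: add_edge(B, A). Edges now: 1
Op 2: add_edge(C, E). Edges now: 2
Op 3: add_edge(C, B). Edges now: 3
Op 4: add_edge(D, E). Edges now: 4
Compute levels (Kahn BFS):
  sources (in-degree 0): C, D
  process C: level=0
    C->B: in-degree(B)=0, level(B)=1, enqueue
    C->E: in-degree(E)=1, level(E)>=1
  process D: level=0
    D->E: in-degree(E)=0, level(E)=1, enqueue
  process B: level=1
    B->A: in-degree(A)=0, level(A)=2, enqueue
  process E: level=1
  process A: level=2
All levels: A:2, B:1, C:0, D:0, E:1
level(B) = 1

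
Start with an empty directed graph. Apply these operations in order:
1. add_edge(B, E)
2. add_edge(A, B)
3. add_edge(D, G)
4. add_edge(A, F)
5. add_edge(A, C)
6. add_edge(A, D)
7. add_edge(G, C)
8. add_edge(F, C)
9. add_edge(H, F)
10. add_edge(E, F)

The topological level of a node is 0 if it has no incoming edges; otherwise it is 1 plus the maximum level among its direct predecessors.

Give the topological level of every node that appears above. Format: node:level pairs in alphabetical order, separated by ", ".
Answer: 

Op 1: add_edge(B, E). Edges now: 1
Op 2: add_edge(A, B). Edges now: 2
Op 3: add_edge(D, G). Edges now: 3
Op 4: add_edge(A, F). Edges now: 4
Op 5: add_edge(A, C). Edges now: 5
Op 6: add_edge(A, D). Edges now: 6
Op 7: add_edge(G, C). Edges now: 7
Op 8: add_edge(F, C). Edges now: 8
Op 9: add_edge(H, F). Edges now: 9
Op 10: add_edge(E, F). Edges now: 10
Compute levels (Kahn BFS):
  sources (in-degree 0): A, H
  process A: level=0
    A->B: in-degree(B)=0, level(B)=1, enqueue
    A->C: in-degree(C)=2, level(C)>=1
    A->D: in-degree(D)=0, level(D)=1, enqueue
    A->F: in-degree(F)=2, level(F)>=1
  process H: level=0
    H->F: in-degree(F)=1, level(F)>=1
  process B: level=1
    B->E: in-degree(E)=0, level(E)=2, enqueue
  process D: level=1
    D->G: in-degree(G)=0, level(G)=2, enqueue
  process E: level=2
    E->F: in-degree(F)=0, level(F)=3, enqueue
  process G: level=2
    G->C: in-degree(C)=1, level(C)>=3
  process F: level=3
    F->C: in-degree(C)=0, level(C)=4, enqueue
  process C: level=4
All levels: A:0, B:1, C:4, D:1, E:2, F:3, G:2, H:0

Answer: A:0, B:1, C:4, D:1, E:2, F:3, G:2, H:0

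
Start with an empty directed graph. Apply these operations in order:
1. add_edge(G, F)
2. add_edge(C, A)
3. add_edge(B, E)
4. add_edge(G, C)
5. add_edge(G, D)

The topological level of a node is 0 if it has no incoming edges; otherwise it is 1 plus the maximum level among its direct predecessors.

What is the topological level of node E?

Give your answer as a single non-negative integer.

Op 1: add_edge(G, F). Edges now: 1
Op 2: add_edge(C, A). Edges now: 2
Op 3: add_edge(B, E). Edges now: 3
Op 4: add_edge(G, C). Edges now: 4
Op 5: add_edge(G, D). Edges now: 5
Compute levels (Kahn BFS):
  sources (in-degree 0): B, G
  process B: level=0
    B->E: in-degree(E)=0, level(E)=1, enqueue
  process G: level=0
    G->C: in-degree(C)=0, level(C)=1, enqueue
    G->D: in-degree(D)=0, level(D)=1, enqueue
    G->F: in-degree(F)=0, level(F)=1, enqueue
  process E: level=1
  process C: level=1
    C->A: in-degree(A)=0, level(A)=2, enqueue
  process D: level=1
  process F: level=1
  process A: level=2
All levels: A:2, B:0, C:1, D:1, E:1, F:1, G:0
level(E) = 1

Answer: 1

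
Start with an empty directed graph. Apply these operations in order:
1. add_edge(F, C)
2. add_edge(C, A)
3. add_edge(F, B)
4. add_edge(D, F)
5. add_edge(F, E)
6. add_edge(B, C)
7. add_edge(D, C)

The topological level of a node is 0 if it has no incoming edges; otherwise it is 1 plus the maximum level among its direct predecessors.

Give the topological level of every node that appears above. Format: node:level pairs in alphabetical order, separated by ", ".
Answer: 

Answer: A:4, B:2, C:3, D:0, E:2, F:1

Derivation:
Op 1: add_edge(F, C). Edges now: 1
Op 2: add_edge(C, A). Edges now: 2
Op 3: add_edge(F, B). Edges now: 3
Op 4: add_edge(D, F). Edges now: 4
Op 5: add_edge(F, E). Edges now: 5
Op 6: add_edge(B, C). Edges now: 6
Op 7: add_edge(D, C). Edges now: 7
Compute levels (Kahn BFS):
  sources (in-degree 0): D
  process D: level=0
    D->C: in-degree(C)=2, level(C)>=1
    D->F: in-degree(F)=0, level(F)=1, enqueue
  process F: level=1
    F->B: in-degree(B)=0, level(B)=2, enqueue
    F->C: in-degree(C)=1, level(C)>=2
    F->E: in-degree(E)=0, level(E)=2, enqueue
  process B: level=2
    B->C: in-degree(C)=0, level(C)=3, enqueue
  process E: level=2
  process C: level=3
    C->A: in-degree(A)=0, level(A)=4, enqueue
  process A: level=4
All levels: A:4, B:2, C:3, D:0, E:2, F:1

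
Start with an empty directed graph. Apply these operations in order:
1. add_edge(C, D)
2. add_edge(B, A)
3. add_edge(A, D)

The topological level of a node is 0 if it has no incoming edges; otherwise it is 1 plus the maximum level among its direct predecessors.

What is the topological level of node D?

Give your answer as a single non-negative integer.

Op 1: add_edge(C, D). Edges now: 1
Op 2: add_edge(B, A). Edges now: 2
Op 3: add_edge(A, D). Edges now: 3
Compute levels (Kahn BFS):
  sources (in-degree 0): B, C
  process B: level=0
    B->A: in-degree(A)=0, level(A)=1, enqueue
  process C: level=0
    C->D: in-degree(D)=1, level(D)>=1
  process A: level=1
    A->D: in-degree(D)=0, level(D)=2, enqueue
  process D: level=2
All levels: A:1, B:0, C:0, D:2
level(D) = 2

Answer: 2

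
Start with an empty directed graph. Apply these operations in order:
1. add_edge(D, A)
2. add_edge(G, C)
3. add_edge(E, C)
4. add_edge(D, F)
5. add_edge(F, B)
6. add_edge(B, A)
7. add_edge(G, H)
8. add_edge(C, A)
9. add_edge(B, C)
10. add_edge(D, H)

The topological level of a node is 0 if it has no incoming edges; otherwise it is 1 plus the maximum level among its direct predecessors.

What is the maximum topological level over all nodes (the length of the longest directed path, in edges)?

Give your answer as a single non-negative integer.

Answer: 4

Derivation:
Op 1: add_edge(D, A). Edges now: 1
Op 2: add_edge(G, C). Edges now: 2
Op 3: add_edge(E, C). Edges now: 3
Op 4: add_edge(D, F). Edges now: 4
Op 5: add_edge(F, B). Edges now: 5
Op 6: add_edge(B, A). Edges now: 6
Op 7: add_edge(G, H). Edges now: 7
Op 8: add_edge(C, A). Edges now: 8
Op 9: add_edge(B, C). Edges now: 9
Op 10: add_edge(D, H). Edges now: 10
Compute levels (Kahn BFS):
  sources (in-degree 0): D, E, G
  process D: level=0
    D->A: in-degree(A)=2, level(A)>=1
    D->F: in-degree(F)=0, level(F)=1, enqueue
    D->H: in-degree(H)=1, level(H)>=1
  process E: level=0
    E->C: in-degree(C)=2, level(C)>=1
  process G: level=0
    G->C: in-degree(C)=1, level(C)>=1
    G->H: in-degree(H)=0, level(H)=1, enqueue
  process F: level=1
    F->B: in-degree(B)=0, level(B)=2, enqueue
  process H: level=1
  process B: level=2
    B->A: in-degree(A)=1, level(A)>=3
    B->C: in-degree(C)=0, level(C)=3, enqueue
  process C: level=3
    C->A: in-degree(A)=0, level(A)=4, enqueue
  process A: level=4
All levels: A:4, B:2, C:3, D:0, E:0, F:1, G:0, H:1
max level = 4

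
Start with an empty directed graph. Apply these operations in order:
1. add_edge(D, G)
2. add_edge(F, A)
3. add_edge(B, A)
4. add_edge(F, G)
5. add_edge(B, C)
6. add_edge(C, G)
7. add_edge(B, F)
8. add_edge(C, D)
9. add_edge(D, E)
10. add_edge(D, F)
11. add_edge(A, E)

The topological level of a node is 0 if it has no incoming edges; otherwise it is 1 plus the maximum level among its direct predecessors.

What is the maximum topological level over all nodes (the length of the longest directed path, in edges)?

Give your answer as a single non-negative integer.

Op 1: add_edge(D, G). Edges now: 1
Op 2: add_edge(F, A). Edges now: 2
Op 3: add_edge(B, A). Edges now: 3
Op 4: add_edge(F, G). Edges now: 4
Op 5: add_edge(B, C). Edges now: 5
Op 6: add_edge(C, G). Edges now: 6
Op 7: add_edge(B, F). Edges now: 7
Op 8: add_edge(C, D). Edges now: 8
Op 9: add_edge(D, E). Edges now: 9
Op 10: add_edge(D, F). Edges now: 10
Op 11: add_edge(A, E). Edges now: 11
Compute levels (Kahn BFS):
  sources (in-degree 0): B
  process B: level=0
    B->A: in-degree(A)=1, level(A)>=1
    B->C: in-degree(C)=0, level(C)=1, enqueue
    B->F: in-degree(F)=1, level(F)>=1
  process C: level=1
    C->D: in-degree(D)=0, level(D)=2, enqueue
    C->G: in-degree(G)=2, level(G)>=2
  process D: level=2
    D->E: in-degree(E)=1, level(E)>=3
    D->F: in-degree(F)=0, level(F)=3, enqueue
    D->G: in-degree(G)=1, level(G)>=3
  process F: level=3
    F->A: in-degree(A)=0, level(A)=4, enqueue
    F->G: in-degree(G)=0, level(G)=4, enqueue
  process A: level=4
    A->E: in-degree(E)=0, level(E)=5, enqueue
  process G: level=4
  process E: level=5
All levels: A:4, B:0, C:1, D:2, E:5, F:3, G:4
max level = 5

Answer: 5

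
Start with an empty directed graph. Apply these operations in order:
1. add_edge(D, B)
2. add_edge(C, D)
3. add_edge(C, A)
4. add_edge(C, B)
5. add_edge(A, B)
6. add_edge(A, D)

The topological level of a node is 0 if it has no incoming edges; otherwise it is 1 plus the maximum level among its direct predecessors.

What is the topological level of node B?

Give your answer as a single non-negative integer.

Op 1: add_edge(D, B). Edges now: 1
Op 2: add_edge(C, D). Edges now: 2
Op 3: add_edge(C, A). Edges now: 3
Op 4: add_edge(C, B). Edges now: 4
Op 5: add_edge(A, B). Edges now: 5
Op 6: add_edge(A, D). Edges now: 6
Compute levels (Kahn BFS):
  sources (in-degree 0): C
  process C: level=0
    C->A: in-degree(A)=0, level(A)=1, enqueue
    C->B: in-degree(B)=2, level(B)>=1
    C->D: in-degree(D)=1, level(D)>=1
  process A: level=1
    A->B: in-degree(B)=1, level(B)>=2
    A->D: in-degree(D)=0, level(D)=2, enqueue
  process D: level=2
    D->B: in-degree(B)=0, level(B)=3, enqueue
  process B: level=3
All levels: A:1, B:3, C:0, D:2
level(B) = 3

Answer: 3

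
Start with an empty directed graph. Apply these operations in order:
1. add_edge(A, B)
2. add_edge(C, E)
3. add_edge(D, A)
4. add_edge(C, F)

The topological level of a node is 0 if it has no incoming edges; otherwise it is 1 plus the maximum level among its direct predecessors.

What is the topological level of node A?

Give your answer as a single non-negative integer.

Answer: 1

Derivation:
Op 1: add_edge(A, B). Edges now: 1
Op 2: add_edge(C, E). Edges now: 2
Op 3: add_edge(D, A). Edges now: 3
Op 4: add_edge(C, F). Edges now: 4
Compute levels (Kahn BFS):
  sources (in-degree 0): C, D
  process C: level=0
    C->E: in-degree(E)=0, level(E)=1, enqueue
    C->F: in-degree(F)=0, level(F)=1, enqueue
  process D: level=0
    D->A: in-degree(A)=0, level(A)=1, enqueue
  process E: level=1
  process F: level=1
  process A: level=1
    A->B: in-degree(B)=0, level(B)=2, enqueue
  process B: level=2
All levels: A:1, B:2, C:0, D:0, E:1, F:1
level(A) = 1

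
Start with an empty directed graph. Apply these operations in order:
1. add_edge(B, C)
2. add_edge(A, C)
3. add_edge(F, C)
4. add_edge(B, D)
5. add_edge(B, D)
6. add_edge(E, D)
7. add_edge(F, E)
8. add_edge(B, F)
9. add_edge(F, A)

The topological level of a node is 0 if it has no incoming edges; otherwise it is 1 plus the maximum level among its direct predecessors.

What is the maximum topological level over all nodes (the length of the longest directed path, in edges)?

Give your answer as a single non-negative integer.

Answer: 3

Derivation:
Op 1: add_edge(B, C). Edges now: 1
Op 2: add_edge(A, C). Edges now: 2
Op 3: add_edge(F, C). Edges now: 3
Op 4: add_edge(B, D). Edges now: 4
Op 5: add_edge(B, D) (duplicate, no change). Edges now: 4
Op 6: add_edge(E, D). Edges now: 5
Op 7: add_edge(F, E). Edges now: 6
Op 8: add_edge(B, F). Edges now: 7
Op 9: add_edge(F, A). Edges now: 8
Compute levels (Kahn BFS):
  sources (in-degree 0): B
  process B: level=0
    B->C: in-degree(C)=2, level(C)>=1
    B->D: in-degree(D)=1, level(D)>=1
    B->F: in-degree(F)=0, level(F)=1, enqueue
  process F: level=1
    F->A: in-degree(A)=0, level(A)=2, enqueue
    F->C: in-degree(C)=1, level(C)>=2
    F->E: in-degree(E)=0, level(E)=2, enqueue
  process A: level=2
    A->C: in-degree(C)=0, level(C)=3, enqueue
  process E: level=2
    E->D: in-degree(D)=0, level(D)=3, enqueue
  process C: level=3
  process D: level=3
All levels: A:2, B:0, C:3, D:3, E:2, F:1
max level = 3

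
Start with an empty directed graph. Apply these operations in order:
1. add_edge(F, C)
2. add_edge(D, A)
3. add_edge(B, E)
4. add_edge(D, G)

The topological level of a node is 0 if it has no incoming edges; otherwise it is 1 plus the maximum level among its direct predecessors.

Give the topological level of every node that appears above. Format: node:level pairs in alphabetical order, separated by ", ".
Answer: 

Answer: A:1, B:0, C:1, D:0, E:1, F:0, G:1

Derivation:
Op 1: add_edge(F, C). Edges now: 1
Op 2: add_edge(D, A). Edges now: 2
Op 3: add_edge(B, E). Edges now: 3
Op 4: add_edge(D, G). Edges now: 4
Compute levels (Kahn BFS):
  sources (in-degree 0): B, D, F
  process B: level=0
    B->E: in-degree(E)=0, level(E)=1, enqueue
  process D: level=0
    D->A: in-degree(A)=0, level(A)=1, enqueue
    D->G: in-degree(G)=0, level(G)=1, enqueue
  process F: level=0
    F->C: in-degree(C)=0, level(C)=1, enqueue
  process E: level=1
  process A: level=1
  process G: level=1
  process C: level=1
All levels: A:1, B:0, C:1, D:0, E:1, F:0, G:1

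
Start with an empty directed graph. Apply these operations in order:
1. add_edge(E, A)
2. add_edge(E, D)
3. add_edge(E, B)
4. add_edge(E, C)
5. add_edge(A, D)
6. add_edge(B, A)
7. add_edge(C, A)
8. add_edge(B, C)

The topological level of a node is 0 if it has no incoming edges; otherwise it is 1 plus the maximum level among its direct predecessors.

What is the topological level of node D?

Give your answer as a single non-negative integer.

Answer: 4

Derivation:
Op 1: add_edge(E, A). Edges now: 1
Op 2: add_edge(E, D). Edges now: 2
Op 3: add_edge(E, B). Edges now: 3
Op 4: add_edge(E, C). Edges now: 4
Op 5: add_edge(A, D). Edges now: 5
Op 6: add_edge(B, A). Edges now: 6
Op 7: add_edge(C, A). Edges now: 7
Op 8: add_edge(B, C). Edges now: 8
Compute levels (Kahn BFS):
  sources (in-degree 0): E
  process E: level=0
    E->A: in-degree(A)=2, level(A)>=1
    E->B: in-degree(B)=0, level(B)=1, enqueue
    E->C: in-degree(C)=1, level(C)>=1
    E->D: in-degree(D)=1, level(D)>=1
  process B: level=1
    B->A: in-degree(A)=1, level(A)>=2
    B->C: in-degree(C)=0, level(C)=2, enqueue
  process C: level=2
    C->A: in-degree(A)=0, level(A)=3, enqueue
  process A: level=3
    A->D: in-degree(D)=0, level(D)=4, enqueue
  process D: level=4
All levels: A:3, B:1, C:2, D:4, E:0
level(D) = 4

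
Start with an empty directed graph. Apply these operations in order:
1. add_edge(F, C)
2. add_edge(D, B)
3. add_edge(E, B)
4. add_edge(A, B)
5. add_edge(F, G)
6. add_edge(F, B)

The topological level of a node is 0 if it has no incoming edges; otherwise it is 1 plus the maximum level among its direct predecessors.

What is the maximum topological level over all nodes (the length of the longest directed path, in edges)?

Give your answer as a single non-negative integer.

Answer: 1

Derivation:
Op 1: add_edge(F, C). Edges now: 1
Op 2: add_edge(D, B). Edges now: 2
Op 3: add_edge(E, B). Edges now: 3
Op 4: add_edge(A, B). Edges now: 4
Op 5: add_edge(F, G). Edges now: 5
Op 6: add_edge(F, B). Edges now: 6
Compute levels (Kahn BFS):
  sources (in-degree 0): A, D, E, F
  process A: level=0
    A->B: in-degree(B)=3, level(B)>=1
  process D: level=0
    D->B: in-degree(B)=2, level(B)>=1
  process E: level=0
    E->B: in-degree(B)=1, level(B)>=1
  process F: level=0
    F->B: in-degree(B)=0, level(B)=1, enqueue
    F->C: in-degree(C)=0, level(C)=1, enqueue
    F->G: in-degree(G)=0, level(G)=1, enqueue
  process B: level=1
  process C: level=1
  process G: level=1
All levels: A:0, B:1, C:1, D:0, E:0, F:0, G:1
max level = 1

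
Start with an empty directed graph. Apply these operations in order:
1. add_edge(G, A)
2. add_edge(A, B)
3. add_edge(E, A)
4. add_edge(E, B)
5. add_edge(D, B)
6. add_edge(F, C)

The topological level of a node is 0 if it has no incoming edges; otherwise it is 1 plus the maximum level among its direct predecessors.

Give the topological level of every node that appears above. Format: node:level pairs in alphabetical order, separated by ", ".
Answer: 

Op 1: add_edge(G, A). Edges now: 1
Op 2: add_edge(A, B). Edges now: 2
Op 3: add_edge(E, A). Edges now: 3
Op 4: add_edge(E, B). Edges now: 4
Op 5: add_edge(D, B). Edges now: 5
Op 6: add_edge(F, C). Edges now: 6
Compute levels (Kahn BFS):
  sources (in-degree 0): D, E, F, G
  process D: level=0
    D->B: in-degree(B)=2, level(B)>=1
  process E: level=0
    E->A: in-degree(A)=1, level(A)>=1
    E->B: in-degree(B)=1, level(B)>=1
  process F: level=0
    F->C: in-degree(C)=0, level(C)=1, enqueue
  process G: level=0
    G->A: in-degree(A)=0, level(A)=1, enqueue
  process C: level=1
  process A: level=1
    A->B: in-degree(B)=0, level(B)=2, enqueue
  process B: level=2
All levels: A:1, B:2, C:1, D:0, E:0, F:0, G:0

Answer: A:1, B:2, C:1, D:0, E:0, F:0, G:0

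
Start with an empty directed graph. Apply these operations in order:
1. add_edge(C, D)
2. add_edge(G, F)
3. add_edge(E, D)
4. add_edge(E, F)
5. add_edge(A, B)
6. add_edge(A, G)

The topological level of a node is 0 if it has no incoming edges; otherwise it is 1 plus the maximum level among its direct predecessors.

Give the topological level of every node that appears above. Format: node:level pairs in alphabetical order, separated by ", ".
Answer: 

Answer: A:0, B:1, C:0, D:1, E:0, F:2, G:1

Derivation:
Op 1: add_edge(C, D). Edges now: 1
Op 2: add_edge(G, F). Edges now: 2
Op 3: add_edge(E, D). Edges now: 3
Op 4: add_edge(E, F). Edges now: 4
Op 5: add_edge(A, B). Edges now: 5
Op 6: add_edge(A, G). Edges now: 6
Compute levels (Kahn BFS):
  sources (in-degree 0): A, C, E
  process A: level=0
    A->B: in-degree(B)=0, level(B)=1, enqueue
    A->G: in-degree(G)=0, level(G)=1, enqueue
  process C: level=0
    C->D: in-degree(D)=1, level(D)>=1
  process E: level=0
    E->D: in-degree(D)=0, level(D)=1, enqueue
    E->F: in-degree(F)=1, level(F)>=1
  process B: level=1
  process G: level=1
    G->F: in-degree(F)=0, level(F)=2, enqueue
  process D: level=1
  process F: level=2
All levels: A:0, B:1, C:0, D:1, E:0, F:2, G:1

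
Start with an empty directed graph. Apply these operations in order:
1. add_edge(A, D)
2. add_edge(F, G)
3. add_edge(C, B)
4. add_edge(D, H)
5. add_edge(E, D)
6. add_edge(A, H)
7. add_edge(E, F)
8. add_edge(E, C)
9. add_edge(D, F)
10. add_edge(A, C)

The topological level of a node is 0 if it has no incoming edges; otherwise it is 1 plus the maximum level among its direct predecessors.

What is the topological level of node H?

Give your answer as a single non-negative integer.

Answer: 2

Derivation:
Op 1: add_edge(A, D). Edges now: 1
Op 2: add_edge(F, G). Edges now: 2
Op 3: add_edge(C, B). Edges now: 3
Op 4: add_edge(D, H). Edges now: 4
Op 5: add_edge(E, D). Edges now: 5
Op 6: add_edge(A, H). Edges now: 6
Op 7: add_edge(E, F). Edges now: 7
Op 8: add_edge(E, C). Edges now: 8
Op 9: add_edge(D, F). Edges now: 9
Op 10: add_edge(A, C). Edges now: 10
Compute levels (Kahn BFS):
  sources (in-degree 0): A, E
  process A: level=0
    A->C: in-degree(C)=1, level(C)>=1
    A->D: in-degree(D)=1, level(D)>=1
    A->H: in-degree(H)=1, level(H)>=1
  process E: level=0
    E->C: in-degree(C)=0, level(C)=1, enqueue
    E->D: in-degree(D)=0, level(D)=1, enqueue
    E->F: in-degree(F)=1, level(F)>=1
  process C: level=1
    C->B: in-degree(B)=0, level(B)=2, enqueue
  process D: level=1
    D->F: in-degree(F)=0, level(F)=2, enqueue
    D->H: in-degree(H)=0, level(H)=2, enqueue
  process B: level=2
  process F: level=2
    F->G: in-degree(G)=0, level(G)=3, enqueue
  process H: level=2
  process G: level=3
All levels: A:0, B:2, C:1, D:1, E:0, F:2, G:3, H:2
level(H) = 2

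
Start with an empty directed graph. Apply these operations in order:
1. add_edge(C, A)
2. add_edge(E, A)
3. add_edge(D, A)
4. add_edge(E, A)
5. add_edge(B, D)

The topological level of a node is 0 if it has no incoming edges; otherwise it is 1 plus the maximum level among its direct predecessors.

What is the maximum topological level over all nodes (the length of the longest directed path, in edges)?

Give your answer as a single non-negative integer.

Op 1: add_edge(C, A). Edges now: 1
Op 2: add_edge(E, A). Edges now: 2
Op 3: add_edge(D, A). Edges now: 3
Op 4: add_edge(E, A) (duplicate, no change). Edges now: 3
Op 5: add_edge(B, D). Edges now: 4
Compute levels (Kahn BFS):
  sources (in-degree 0): B, C, E
  process B: level=0
    B->D: in-degree(D)=0, level(D)=1, enqueue
  process C: level=0
    C->A: in-degree(A)=2, level(A)>=1
  process E: level=0
    E->A: in-degree(A)=1, level(A)>=1
  process D: level=1
    D->A: in-degree(A)=0, level(A)=2, enqueue
  process A: level=2
All levels: A:2, B:0, C:0, D:1, E:0
max level = 2

Answer: 2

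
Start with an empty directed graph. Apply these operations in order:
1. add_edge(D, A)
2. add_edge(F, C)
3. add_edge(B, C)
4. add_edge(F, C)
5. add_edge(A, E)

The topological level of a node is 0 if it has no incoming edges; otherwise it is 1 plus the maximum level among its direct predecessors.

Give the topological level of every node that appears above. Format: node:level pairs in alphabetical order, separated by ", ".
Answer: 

Answer: A:1, B:0, C:1, D:0, E:2, F:0

Derivation:
Op 1: add_edge(D, A). Edges now: 1
Op 2: add_edge(F, C). Edges now: 2
Op 3: add_edge(B, C). Edges now: 3
Op 4: add_edge(F, C) (duplicate, no change). Edges now: 3
Op 5: add_edge(A, E). Edges now: 4
Compute levels (Kahn BFS):
  sources (in-degree 0): B, D, F
  process B: level=0
    B->C: in-degree(C)=1, level(C)>=1
  process D: level=0
    D->A: in-degree(A)=0, level(A)=1, enqueue
  process F: level=0
    F->C: in-degree(C)=0, level(C)=1, enqueue
  process A: level=1
    A->E: in-degree(E)=0, level(E)=2, enqueue
  process C: level=1
  process E: level=2
All levels: A:1, B:0, C:1, D:0, E:2, F:0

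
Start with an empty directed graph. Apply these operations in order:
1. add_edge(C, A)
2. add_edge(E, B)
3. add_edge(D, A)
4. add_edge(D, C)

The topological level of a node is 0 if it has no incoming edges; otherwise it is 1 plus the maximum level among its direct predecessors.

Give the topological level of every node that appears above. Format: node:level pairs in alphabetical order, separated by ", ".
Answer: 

Answer: A:2, B:1, C:1, D:0, E:0

Derivation:
Op 1: add_edge(C, A). Edges now: 1
Op 2: add_edge(E, B). Edges now: 2
Op 3: add_edge(D, A). Edges now: 3
Op 4: add_edge(D, C). Edges now: 4
Compute levels (Kahn BFS):
  sources (in-degree 0): D, E
  process D: level=0
    D->A: in-degree(A)=1, level(A)>=1
    D->C: in-degree(C)=0, level(C)=1, enqueue
  process E: level=0
    E->B: in-degree(B)=0, level(B)=1, enqueue
  process C: level=1
    C->A: in-degree(A)=0, level(A)=2, enqueue
  process B: level=1
  process A: level=2
All levels: A:2, B:1, C:1, D:0, E:0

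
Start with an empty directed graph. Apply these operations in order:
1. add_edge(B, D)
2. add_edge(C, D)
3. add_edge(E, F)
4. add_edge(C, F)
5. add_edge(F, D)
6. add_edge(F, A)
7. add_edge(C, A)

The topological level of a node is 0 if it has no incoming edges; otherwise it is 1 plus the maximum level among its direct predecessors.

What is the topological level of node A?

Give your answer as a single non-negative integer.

Op 1: add_edge(B, D). Edges now: 1
Op 2: add_edge(C, D). Edges now: 2
Op 3: add_edge(E, F). Edges now: 3
Op 4: add_edge(C, F). Edges now: 4
Op 5: add_edge(F, D). Edges now: 5
Op 6: add_edge(F, A). Edges now: 6
Op 7: add_edge(C, A). Edges now: 7
Compute levels (Kahn BFS):
  sources (in-degree 0): B, C, E
  process B: level=0
    B->D: in-degree(D)=2, level(D)>=1
  process C: level=0
    C->A: in-degree(A)=1, level(A)>=1
    C->D: in-degree(D)=1, level(D)>=1
    C->F: in-degree(F)=1, level(F)>=1
  process E: level=0
    E->F: in-degree(F)=0, level(F)=1, enqueue
  process F: level=1
    F->A: in-degree(A)=0, level(A)=2, enqueue
    F->D: in-degree(D)=0, level(D)=2, enqueue
  process A: level=2
  process D: level=2
All levels: A:2, B:0, C:0, D:2, E:0, F:1
level(A) = 2

Answer: 2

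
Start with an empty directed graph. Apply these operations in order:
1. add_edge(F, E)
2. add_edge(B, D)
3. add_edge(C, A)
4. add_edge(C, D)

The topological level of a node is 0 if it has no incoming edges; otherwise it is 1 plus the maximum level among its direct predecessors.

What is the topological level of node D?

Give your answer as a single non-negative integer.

Op 1: add_edge(F, E). Edges now: 1
Op 2: add_edge(B, D). Edges now: 2
Op 3: add_edge(C, A). Edges now: 3
Op 4: add_edge(C, D). Edges now: 4
Compute levels (Kahn BFS):
  sources (in-degree 0): B, C, F
  process B: level=0
    B->D: in-degree(D)=1, level(D)>=1
  process C: level=0
    C->A: in-degree(A)=0, level(A)=1, enqueue
    C->D: in-degree(D)=0, level(D)=1, enqueue
  process F: level=0
    F->E: in-degree(E)=0, level(E)=1, enqueue
  process A: level=1
  process D: level=1
  process E: level=1
All levels: A:1, B:0, C:0, D:1, E:1, F:0
level(D) = 1

Answer: 1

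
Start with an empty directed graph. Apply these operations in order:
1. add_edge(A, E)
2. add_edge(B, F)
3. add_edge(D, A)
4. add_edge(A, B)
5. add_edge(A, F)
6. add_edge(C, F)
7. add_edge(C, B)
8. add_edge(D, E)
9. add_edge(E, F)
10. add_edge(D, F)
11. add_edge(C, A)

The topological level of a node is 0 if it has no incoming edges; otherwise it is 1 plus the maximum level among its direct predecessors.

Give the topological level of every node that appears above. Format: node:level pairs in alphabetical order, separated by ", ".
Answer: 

Op 1: add_edge(A, E). Edges now: 1
Op 2: add_edge(B, F). Edges now: 2
Op 3: add_edge(D, A). Edges now: 3
Op 4: add_edge(A, B). Edges now: 4
Op 5: add_edge(A, F). Edges now: 5
Op 6: add_edge(C, F). Edges now: 6
Op 7: add_edge(C, B). Edges now: 7
Op 8: add_edge(D, E). Edges now: 8
Op 9: add_edge(E, F). Edges now: 9
Op 10: add_edge(D, F). Edges now: 10
Op 11: add_edge(C, A). Edges now: 11
Compute levels (Kahn BFS):
  sources (in-degree 0): C, D
  process C: level=0
    C->A: in-degree(A)=1, level(A)>=1
    C->B: in-degree(B)=1, level(B)>=1
    C->F: in-degree(F)=4, level(F)>=1
  process D: level=0
    D->A: in-degree(A)=0, level(A)=1, enqueue
    D->E: in-degree(E)=1, level(E)>=1
    D->F: in-degree(F)=3, level(F)>=1
  process A: level=1
    A->B: in-degree(B)=0, level(B)=2, enqueue
    A->E: in-degree(E)=0, level(E)=2, enqueue
    A->F: in-degree(F)=2, level(F)>=2
  process B: level=2
    B->F: in-degree(F)=1, level(F)>=3
  process E: level=2
    E->F: in-degree(F)=0, level(F)=3, enqueue
  process F: level=3
All levels: A:1, B:2, C:0, D:0, E:2, F:3

Answer: A:1, B:2, C:0, D:0, E:2, F:3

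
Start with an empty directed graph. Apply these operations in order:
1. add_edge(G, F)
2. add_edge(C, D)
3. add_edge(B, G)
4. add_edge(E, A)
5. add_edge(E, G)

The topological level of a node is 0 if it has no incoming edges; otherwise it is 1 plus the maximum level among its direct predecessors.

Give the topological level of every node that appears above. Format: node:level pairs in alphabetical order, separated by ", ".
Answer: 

Op 1: add_edge(G, F). Edges now: 1
Op 2: add_edge(C, D). Edges now: 2
Op 3: add_edge(B, G). Edges now: 3
Op 4: add_edge(E, A). Edges now: 4
Op 5: add_edge(E, G). Edges now: 5
Compute levels (Kahn BFS):
  sources (in-degree 0): B, C, E
  process B: level=0
    B->G: in-degree(G)=1, level(G)>=1
  process C: level=0
    C->D: in-degree(D)=0, level(D)=1, enqueue
  process E: level=0
    E->A: in-degree(A)=0, level(A)=1, enqueue
    E->G: in-degree(G)=0, level(G)=1, enqueue
  process D: level=1
  process A: level=1
  process G: level=1
    G->F: in-degree(F)=0, level(F)=2, enqueue
  process F: level=2
All levels: A:1, B:0, C:0, D:1, E:0, F:2, G:1

Answer: A:1, B:0, C:0, D:1, E:0, F:2, G:1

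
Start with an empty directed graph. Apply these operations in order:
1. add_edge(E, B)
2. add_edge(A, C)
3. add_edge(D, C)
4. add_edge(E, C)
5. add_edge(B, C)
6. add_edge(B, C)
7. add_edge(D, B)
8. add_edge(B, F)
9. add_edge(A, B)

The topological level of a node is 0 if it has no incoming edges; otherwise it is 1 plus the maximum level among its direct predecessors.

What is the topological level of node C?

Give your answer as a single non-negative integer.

Op 1: add_edge(E, B). Edges now: 1
Op 2: add_edge(A, C). Edges now: 2
Op 3: add_edge(D, C). Edges now: 3
Op 4: add_edge(E, C). Edges now: 4
Op 5: add_edge(B, C). Edges now: 5
Op 6: add_edge(B, C) (duplicate, no change). Edges now: 5
Op 7: add_edge(D, B). Edges now: 6
Op 8: add_edge(B, F). Edges now: 7
Op 9: add_edge(A, B). Edges now: 8
Compute levels (Kahn BFS):
  sources (in-degree 0): A, D, E
  process A: level=0
    A->B: in-degree(B)=2, level(B)>=1
    A->C: in-degree(C)=3, level(C)>=1
  process D: level=0
    D->B: in-degree(B)=1, level(B)>=1
    D->C: in-degree(C)=2, level(C)>=1
  process E: level=0
    E->B: in-degree(B)=0, level(B)=1, enqueue
    E->C: in-degree(C)=1, level(C)>=1
  process B: level=1
    B->C: in-degree(C)=0, level(C)=2, enqueue
    B->F: in-degree(F)=0, level(F)=2, enqueue
  process C: level=2
  process F: level=2
All levels: A:0, B:1, C:2, D:0, E:0, F:2
level(C) = 2

Answer: 2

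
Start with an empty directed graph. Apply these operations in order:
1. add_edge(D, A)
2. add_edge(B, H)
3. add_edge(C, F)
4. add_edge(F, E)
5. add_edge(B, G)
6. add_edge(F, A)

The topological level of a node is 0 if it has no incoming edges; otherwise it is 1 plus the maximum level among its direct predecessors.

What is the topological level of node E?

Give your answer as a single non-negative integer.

Answer: 2

Derivation:
Op 1: add_edge(D, A). Edges now: 1
Op 2: add_edge(B, H). Edges now: 2
Op 3: add_edge(C, F). Edges now: 3
Op 4: add_edge(F, E). Edges now: 4
Op 5: add_edge(B, G). Edges now: 5
Op 6: add_edge(F, A). Edges now: 6
Compute levels (Kahn BFS):
  sources (in-degree 0): B, C, D
  process B: level=0
    B->G: in-degree(G)=0, level(G)=1, enqueue
    B->H: in-degree(H)=0, level(H)=1, enqueue
  process C: level=0
    C->F: in-degree(F)=0, level(F)=1, enqueue
  process D: level=0
    D->A: in-degree(A)=1, level(A)>=1
  process G: level=1
  process H: level=1
  process F: level=1
    F->A: in-degree(A)=0, level(A)=2, enqueue
    F->E: in-degree(E)=0, level(E)=2, enqueue
  process A: level=2
  process E: level=2
All levels: A:2, B:0, C:0, D:0, E:2, F:1, G:1, H:1
level(E) = 2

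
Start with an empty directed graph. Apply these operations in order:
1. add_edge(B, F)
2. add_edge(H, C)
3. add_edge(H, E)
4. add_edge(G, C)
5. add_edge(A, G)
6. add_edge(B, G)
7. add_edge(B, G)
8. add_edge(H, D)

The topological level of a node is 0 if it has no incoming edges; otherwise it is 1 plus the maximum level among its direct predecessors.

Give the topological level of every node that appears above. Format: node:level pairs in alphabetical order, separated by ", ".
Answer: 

Answer: A:0, B:0, C:2, D:1, E:1, F:1, G:1, H:0

Derivation:
Op 1: add_edge(B, F). Edges now: 1
Op 2: add_edge(H, C). Edges now: 2
Op 3: add_edge(H, E). Edges now: 3
Op 4: add_edge(G, C). Edges now: 4
Op 5: add_edge(A, G). Edges now: 5
Op 6: add_edge(B, G). Edges now: 6
Op 7: add_edge(B, G) (duplicate, no change). Edges now: 6
Op 8: add_edge(H, D). Edges now: 7
Compute levels (Kahn BFS):
  sources (in-degree 0): A, B, H
  process A: level=0
    A->G: in-degree(G)=1, level(G)>=1
  process B: level=0
    B->F: in-degree(F)=0, level(F)=1, enqueue
    B->G: in-degree(G)=0, level(G)=1, enqueue
  process H: level=0
    H->C: in-degree(C)=1, level(C)>=1
    H->D: in-degree(D)=0, level(D)=1, enqueue
    H->E: in-degree(E)=0, level(E)=1, enqueue
  process F: level=1
  process G: level=1
    G->C: in-degree(C)=0, level(C)=2, enqueue
  process D: level=1
  process E: level=1
  process C: level=2
All levels: A:0, B:0, C:2, D:1, E:1, F:1, G:1, H:0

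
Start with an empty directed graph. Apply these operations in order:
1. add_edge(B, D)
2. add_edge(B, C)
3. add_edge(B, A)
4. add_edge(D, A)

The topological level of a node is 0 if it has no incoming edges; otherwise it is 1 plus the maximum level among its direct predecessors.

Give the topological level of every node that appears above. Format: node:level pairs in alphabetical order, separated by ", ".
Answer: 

Op 1: add_edge(B, D). Edges now: 1
Op 2: add_edge(B, C). Edges now: 2
Op 3: add_edge(B, A). Edges now: 3
Op 4: add_edge(D, A). Edges now: 4
Compute levels (Kahn BFS):
  sources (in-degree 0): B
  process B: level=0
    B->A: in-degree(A)=1, level(A)>=1
    B->C: in-degree(C)=0, level(C)=1, enqueue
    B->D: in-degree(D)=0, level(D)=1, enqueue
  process C: level=1
  process D: level=1
    D->A: in-degree(A)=0, level(A)=2, enqueue
  process A: level=2
All levels: A:2, B:0, C:1, D:1

Answer: A:2, B:0, C:1, D:1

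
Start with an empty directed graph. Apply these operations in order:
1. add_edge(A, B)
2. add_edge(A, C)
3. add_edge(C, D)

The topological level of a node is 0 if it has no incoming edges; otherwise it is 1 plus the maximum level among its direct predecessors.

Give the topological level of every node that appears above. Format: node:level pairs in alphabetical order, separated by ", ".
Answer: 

Op 1: add_edge(A, B). Edges now: 1
Op 2: add_edge(A, C). Edges now: 2
Op 3: add_edge(C, D). Edges now: 3
Compute levels (Kahn BFS):
  sources (in-degree 0): A
  process A: level=0
    A->B: in-degree(B)=0, level(B)=1, enqueue
    A->C: in-degree(C)=0, level(C)=1, enqueue
  process B: level=1
  process C: level=1
    C->D: in-degree(D)=0, level(D)=2, enqueue
  process D: level=2
All levels: A:0, B:1, C:1, D:2

Answer: A:0, B:1, C:1, D:2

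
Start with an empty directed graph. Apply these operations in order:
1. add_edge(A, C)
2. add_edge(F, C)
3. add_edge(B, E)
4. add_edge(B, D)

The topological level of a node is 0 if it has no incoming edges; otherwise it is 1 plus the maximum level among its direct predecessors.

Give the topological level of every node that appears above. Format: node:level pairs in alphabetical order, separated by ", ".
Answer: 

Answer: A:0, B:0, C:1, D:1, E:1, F:0

Derivation:
Op 1: add_edge(A, C). Edges now: 1
Op 2: add_edge(F, C). Edges now: 2
Op 3: add_edge(B, E). Edges now: 3
Op 4: add_edge(B, D). Edges now: 4
Compute levels (Kahn BFS):
  sources (in-degree 0): A, B, F
  process A: level=0
    A->C: in-degree(C)=1, level(C)>=1
  process B: level=0
    B->D: in-degree(D)=0, level(D)=1, enqueue
    B->E: in-degree(E)=0, level(E)=1, enqueue
  process F: level=0
    F->C: in-degree(C)=0, level(C)=1, enqueue
  process D: level=1
  process E: level=1
  process C: level=1
All levels: A:0, B:0, C:1, D:1, E:1, F:0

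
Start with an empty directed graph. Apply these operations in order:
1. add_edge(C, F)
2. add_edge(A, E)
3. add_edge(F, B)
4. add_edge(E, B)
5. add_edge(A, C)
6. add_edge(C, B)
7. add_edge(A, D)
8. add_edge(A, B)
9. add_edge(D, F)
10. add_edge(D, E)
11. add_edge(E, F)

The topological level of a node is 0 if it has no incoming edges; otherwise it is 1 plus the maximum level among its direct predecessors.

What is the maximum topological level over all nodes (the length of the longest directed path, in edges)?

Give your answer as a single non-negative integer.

Op 1: add_edge(C, F). Edges now: 1
Op 2: add_edge(A, E). Edges now: 2
Op 3: add_edge(F, B). Edges now: 3
Op 4: add_edge(E, B). Edges now: 4
Op 5: add_edge(A, C). Edges now: 5
Op 6: add_edge(C, B). Edges now: 6
Op 7: add_edge(A, D). Edges now: 7
Op 8: add_edge(A, B). Edges now: 8
Op 9: add_edge(D, F). Edges now: 9
Op 10: add_edge(D, E). Edges now: 10
Op 11: add_edge(E, F). Edges now: 11
Compute levels (Kahn BFS):
  sources (in-degree 0): A
  process A: level=0
    A->B: in-degree(B)=3, level(B)>=1
    A->C: in-degree(C)=0, level(C)=1, enqueue
    A->D: in-degree(D)=0, level(D)=1, enqueue
    A->E: in-degree(E)=1, level(E)>=1
  process C: level=1
    C->B: in-degree(B)=2, level(B)>=2
    C->F: in-degree(F)=2, level(F)>=2
  process D: level=1
    D->E: in-degree(E)=0, level(E)=2, enqueue
    D->F: in-degree(F)=1, level(F)>=2
  process E: level=2
    E->B: in-degree(B)=1, level(B)>=3
    E->F: in-degree(F)=0, level(F)=3, enqueue
  process F: level=3
    F->B: in-degree(B)=0, level(B)=4, enqueue
  process B: level=4
All levels: A:0, B:4, C:1, D:1, E:2, F:3
max level = 4

Answer: 4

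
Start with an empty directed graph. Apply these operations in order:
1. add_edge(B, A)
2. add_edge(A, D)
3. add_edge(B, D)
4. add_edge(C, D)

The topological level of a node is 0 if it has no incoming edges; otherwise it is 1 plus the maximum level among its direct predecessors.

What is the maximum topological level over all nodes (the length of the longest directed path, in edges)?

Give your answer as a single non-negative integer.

Op 1: add_edge(B, A). Edges now: 1
Op 2: add_edge(A, D). Edges now: 2
Op 3: add_edge(B, D). Edges now: 3
Op 4: add_edge(C, D). Edges now: 4
Compute levels (Kahn BFS):
  sources (in-degree 0): B, C
  process B: level=0
    B->A: in-degree(A)=0, level(A)=1, enqueue
    B->D: in-degree(D)=2, level(D)>=1
  process C: level=0
    C->D: in-degree(D)=1, level(D)>=1
  process A: level=1
    A->D: in-degree(D)=0, level(D)=2, enqueue
  process D: level=2
All levels: A:1, B:0, C:0, D:2
max level = 2

Answer: 2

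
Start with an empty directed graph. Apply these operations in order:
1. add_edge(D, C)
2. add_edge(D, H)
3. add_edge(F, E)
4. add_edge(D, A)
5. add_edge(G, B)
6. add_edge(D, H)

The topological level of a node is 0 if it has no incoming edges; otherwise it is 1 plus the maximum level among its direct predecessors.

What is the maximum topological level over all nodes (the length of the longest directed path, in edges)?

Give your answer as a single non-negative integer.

Op 1: add_edge(D, C). Edges now: 1
Op 2: add_edge(D, H). Edges now: 2
Op 3: add_edge(F, E). Edges now: 3
Op 4: add_edge(D, A). Edges now: 4
Op 5: add_edge(G, B). Edges now: 5
Op 6: add_edge(D, H) (duplicate, no change). Edges now: 5
Compute levels (Kahn BFS):
  sources (in-degree 0): D, F, G
  process D: level=0
    D->A: in-degree(A)=0, level(A)=1, enqueue
    D->C: in-degree(C)=0, level(C)=1, enqueue
    D->H: in-degree(H)=0, level(H)=1, enqueue
  process F: level=0
    F->E: in-degree(E)=0, level(E)=1, enqueue
  process G: level=0
    G->B: in-degree(B)=0, level(B)=1, enqueue
  process A: level=1
  process C: level=1
  process H: level=1
  process E: level=1
  process B: level=1
All levels: A:1, B:1, C:1, D:0, E:1, F:0, G:0, H:1
max level = 1

Answer: 1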